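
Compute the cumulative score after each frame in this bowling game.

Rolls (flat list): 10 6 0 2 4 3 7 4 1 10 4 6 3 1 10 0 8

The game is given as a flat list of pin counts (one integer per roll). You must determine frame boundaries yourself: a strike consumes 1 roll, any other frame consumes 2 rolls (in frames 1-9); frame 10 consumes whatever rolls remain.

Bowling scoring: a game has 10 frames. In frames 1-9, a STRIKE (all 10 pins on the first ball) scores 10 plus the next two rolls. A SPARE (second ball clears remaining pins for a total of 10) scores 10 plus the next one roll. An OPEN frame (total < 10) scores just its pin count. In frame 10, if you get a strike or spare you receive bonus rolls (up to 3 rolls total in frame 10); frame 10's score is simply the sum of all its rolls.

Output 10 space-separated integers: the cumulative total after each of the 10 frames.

Frame 1: STRIKE. 10 + next two rolls (6+0) = 16. Cumulative: 16
Frame 2: OPEN (6+0=6). Cumulative: 22
Frame 3: OPEN (2+4=6). Cumulative: 28
Frame 4: SPARE (3+7=10). 10 + next roll (4) = 14. Cumulative: 42
Frame 5: OPEN (4+1=5). Cumulative: 47
Frame 6: STRIKE. 10 + next two rolls (4+6) = 20. Cumulative: 67
Frame 7: SPARE (4+6=10). 10 + next roll (3) = 13. Cumulative: 80
Frame 8: OPEN (3+1=4). Cumulative: 84
Frame 9: STRIKE. 10 + next two rolls (0+8) = 18. Cumulative: 102
Frame 10: OPEN. Sum of all frame-10 rolls (0+8) = 8. Cumulative: 110

Answer: 16 22 28 42 47 67 80 84 102 110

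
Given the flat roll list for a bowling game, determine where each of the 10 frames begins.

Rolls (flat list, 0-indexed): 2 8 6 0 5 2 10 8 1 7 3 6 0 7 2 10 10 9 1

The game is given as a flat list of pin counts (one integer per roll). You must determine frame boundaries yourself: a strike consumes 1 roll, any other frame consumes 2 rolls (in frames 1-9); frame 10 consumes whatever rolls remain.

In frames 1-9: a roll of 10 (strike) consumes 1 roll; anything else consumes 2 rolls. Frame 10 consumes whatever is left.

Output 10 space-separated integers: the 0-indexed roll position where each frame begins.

Frame 1 starts at roll index 0: rolls=2,8 (sum=10), consumes 2 rolls
Frame 2 starts at roll index 2: rolls=6,0 (sum=6), consumes 2 rolls
Frame 3 starts at roll index 4: rolls=5,2 (sum=7), consumes 2 rolls
Frame 4 starts at roll index 6: roll=10 (strike), consumes 1 roll
Frame 5 starts at roll index 7: rolls=8,1 (sum=9), consumes 2 rolls
Frame 6 starts at roll index 9: rolls=7,3 (sum=10), consumes 2 rolls
Frame 7 starts at roll index 11: rolls=6,0 (sum=6), consumes 2 rolls
Frame 8 starts at roll index 13: rolls=7,2 (sum=9), consumes 2 rolls
Frame 9 starts at roll index 15: roll=10 (strike), consumes 1 roll
Frame 10 starts at roll index 16: 3 remaining rolls

Answer: 0 2 4 6 7 9 11 13 15 16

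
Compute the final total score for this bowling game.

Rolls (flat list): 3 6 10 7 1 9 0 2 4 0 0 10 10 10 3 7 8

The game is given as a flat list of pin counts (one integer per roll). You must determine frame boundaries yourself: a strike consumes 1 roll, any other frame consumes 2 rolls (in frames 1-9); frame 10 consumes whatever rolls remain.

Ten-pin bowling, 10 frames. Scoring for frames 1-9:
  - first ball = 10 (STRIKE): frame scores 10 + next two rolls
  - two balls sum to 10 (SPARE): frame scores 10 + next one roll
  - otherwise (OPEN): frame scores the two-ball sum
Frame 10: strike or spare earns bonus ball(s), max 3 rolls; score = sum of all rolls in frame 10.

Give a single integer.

Answer: 141

Derivation:
Frame 1: OPEN (3+6=9). Cumulative: 9
Frame 2: STRIKE. 10 + next two rolls (7+1) = 18. Cumulative: 27
Frame 3: OPEN (7+1=8). Cumulative: 35
Frame 4: OPEN (9+0=9). Cumulative: 44
Frame 5: OPEN (2+4=6). Cumulative: 50
Frame 6: OPEN (0+0=0). Cumulative: 50
Frame 7: STRIKE. 10 + next two rolls (10+10) = 30. Cumulative: 80
Frame 8: STRIKE. 10 + next two rolls (10+3) = 23. Cumulative: 103
Frame 9: STRIKE. 10 + next two rolls (3+7) = 20. Cumulative: 123
Frame 10: SPARE. Sum of all frame-10 rolls (3+7+8) = 18. Cumulative: 141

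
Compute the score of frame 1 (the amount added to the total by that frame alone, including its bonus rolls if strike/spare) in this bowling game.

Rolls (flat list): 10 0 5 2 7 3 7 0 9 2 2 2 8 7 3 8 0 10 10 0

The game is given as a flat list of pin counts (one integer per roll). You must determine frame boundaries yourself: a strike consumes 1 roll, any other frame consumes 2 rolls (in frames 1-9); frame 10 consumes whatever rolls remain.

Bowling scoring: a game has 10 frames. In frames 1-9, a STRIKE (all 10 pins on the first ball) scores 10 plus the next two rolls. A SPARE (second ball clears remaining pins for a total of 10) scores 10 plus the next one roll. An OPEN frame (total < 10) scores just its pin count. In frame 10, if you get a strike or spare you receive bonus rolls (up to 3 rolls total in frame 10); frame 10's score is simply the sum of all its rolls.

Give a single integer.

Answer: 15

Derivation:
Frame 1: STRIKE. 10 + next two rolls (0+5) = 15. Cumulative: 15
Frame 2: OPEN (0+5=5). Cumulative: 20
Frame 3: OPEN (2+7=9). Cumulative: 29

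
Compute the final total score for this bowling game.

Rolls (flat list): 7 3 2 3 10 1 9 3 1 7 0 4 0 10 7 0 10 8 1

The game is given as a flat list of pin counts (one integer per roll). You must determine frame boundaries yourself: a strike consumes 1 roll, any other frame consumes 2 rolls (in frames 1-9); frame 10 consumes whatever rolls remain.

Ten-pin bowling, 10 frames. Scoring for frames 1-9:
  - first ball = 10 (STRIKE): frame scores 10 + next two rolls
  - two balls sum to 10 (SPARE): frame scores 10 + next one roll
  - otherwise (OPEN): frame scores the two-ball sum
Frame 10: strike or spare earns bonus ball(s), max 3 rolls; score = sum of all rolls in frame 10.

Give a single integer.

Frame 1: SPARE (7+3=10). 10 + next roll (2) = 12. Cumulative: 12
Frame 2: OPEN (2+3=5). Cumulative: 17
Frame 3: STRIKE. 10 + next two rolls (1+9) = 20. Cumulative: 37
Frame 4: SPARE (1+9=10). 10 + next roll (3) = 13. Cumulative: 50
Frame 5: OPEN (3+1=4). Cumulative: 54
Frame 6: OPEN (7+0=7). Cumulative: 61
Frame 7: OPEN (4+0=4). Cumulative: 65
Frame 8: STRIKE. 10 + next two rolls (7+0) = 17. Cumulative: 82
Frame 9: OPEN (7+0=7). Cumulative: 89
Frame 10: STRIKE. Sum of all frame-10 rolls (10+8+1) = 19. Cumulative: 108

Answer: 108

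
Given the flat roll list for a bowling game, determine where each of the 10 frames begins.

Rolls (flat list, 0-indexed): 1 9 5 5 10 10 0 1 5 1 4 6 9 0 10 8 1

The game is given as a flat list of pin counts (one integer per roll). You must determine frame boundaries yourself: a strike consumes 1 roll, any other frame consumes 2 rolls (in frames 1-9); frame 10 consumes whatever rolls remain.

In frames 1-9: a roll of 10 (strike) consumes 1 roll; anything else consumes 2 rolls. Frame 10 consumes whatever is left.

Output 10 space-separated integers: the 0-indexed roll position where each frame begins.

Frame 1 starts at roll index 0: rolls=1,9 (sum=10), consumes 2 rolls
Frame 2 starts at roll index 2: rolls=5,5 (sum=10), consumes 2 rolls
Frame 3 starts at roll index 4: roll=10 (strike), consumes 1 roll
Frame 4 starts at roll index 5: roll=10 (strike), consumes 1 roll
Frame 5 starts at roll index 6: rolls=0,1 (sum=1), consumes 2 rolls
Frame 6 starts at roll index 8: rolls=5,1 (sum=6), consumes 2 rolls
Frame 7 starts at roll index 10: rolls=4,6 (sum=10), consumes 2 rolls
Frame 8 starts at roll index 12: rolls=9,0 (sum=9), consumes 2 rolls
Frame 9 starts at roll index 14: roll=10 (strike), consumes 1 roll
Frame 10 starts at roll index 15: 2 remaining rolls

Answer: 0 2 4 5 6 8 10 12 14 15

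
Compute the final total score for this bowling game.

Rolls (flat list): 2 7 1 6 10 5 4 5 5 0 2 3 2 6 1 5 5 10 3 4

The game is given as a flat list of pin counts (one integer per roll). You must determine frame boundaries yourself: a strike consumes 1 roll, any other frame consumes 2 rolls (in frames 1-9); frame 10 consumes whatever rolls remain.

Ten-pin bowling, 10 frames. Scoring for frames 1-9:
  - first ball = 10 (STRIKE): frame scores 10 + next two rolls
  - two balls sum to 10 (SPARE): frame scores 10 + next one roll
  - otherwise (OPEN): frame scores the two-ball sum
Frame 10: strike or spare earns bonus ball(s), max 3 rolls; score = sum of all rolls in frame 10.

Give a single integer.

Answer: 105

Derivation:
Frame 1: OPEN (2+7=9). Cumulative: 9
Frame 2: OPEN (1+6=7). Cumulative: 16
Frame 3: STRIKE. 10 + next two rolls (5+4) = 19. Cumulative: 35
Frame 4: OPEN (5+4=9). Cumulative: 44
Frame 5: SPARE (5+5=10). 10 + next roll (0) = 10. Cumulative: 54
Frame 6: OPEN (0+2=2). Cumulative: 56
Frame 7: OPEN (3+2=5). Cumulative: 61
Frame 8: OPEN (6+1=7). Cumulative: 68
Frame 9: SPARE (5+5=10). 10 + next roll (10) = 20. Cumulative: 88
Frame 10: STRIKE. Sum of all frame-10 rolls (10+3+4) = 17. Cumulative: 105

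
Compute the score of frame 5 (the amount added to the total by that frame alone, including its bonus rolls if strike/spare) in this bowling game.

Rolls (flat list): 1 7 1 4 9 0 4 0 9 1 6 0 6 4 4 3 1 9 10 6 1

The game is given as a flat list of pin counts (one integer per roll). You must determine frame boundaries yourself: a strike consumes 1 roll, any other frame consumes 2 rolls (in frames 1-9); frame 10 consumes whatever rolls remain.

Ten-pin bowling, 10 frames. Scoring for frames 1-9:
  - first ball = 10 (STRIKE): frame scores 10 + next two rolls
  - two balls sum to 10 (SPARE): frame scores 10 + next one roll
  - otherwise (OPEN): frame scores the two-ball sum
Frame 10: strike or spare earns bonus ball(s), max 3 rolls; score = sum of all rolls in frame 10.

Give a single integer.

Frame 1: OPEN (1+7=8). Cumulative: 8
Frame 2: OPEN (1+4=5). Cumulative: 13
Frame 3: OPEN (9+0=9). Cumulative: 22
Frame 4: OPEN (4+0=4). Cumulative: 26
Frame 5: SPARE (9+1=10). 10 + next roll (6) = 16. Cumulative: 42
Frame 6: OPEN (6+0=6). Cumulative: 48
Frame 7: SPARE (6+4=10). 10 + next roll (4) = 14. Cumulative: 62

Answer: 16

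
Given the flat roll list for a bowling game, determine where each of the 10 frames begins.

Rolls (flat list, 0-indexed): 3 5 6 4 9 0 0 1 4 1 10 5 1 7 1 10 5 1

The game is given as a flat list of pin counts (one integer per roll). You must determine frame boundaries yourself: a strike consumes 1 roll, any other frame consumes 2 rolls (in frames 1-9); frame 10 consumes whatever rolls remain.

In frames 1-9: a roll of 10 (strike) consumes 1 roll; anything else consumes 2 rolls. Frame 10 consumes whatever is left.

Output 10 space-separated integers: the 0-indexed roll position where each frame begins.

Frame 1 starts at roll index 0: rolls=3,5 (sum=8), consumes 2 rolls
Frame 2 starts at roll index 2: rolls=6,4 (sum=10), consumes 2 rolls
Frame 3 starts at roll index 4: rolls=9,0 (sum=9), consumes 2 rolls
Frame 4 starts at roll index 6: rolls=0,1 (sum=1), consumes 2 rolls
Frame 5 starts at roll index 8: rolls=4,1 (sum=5), consumes 2 rolls
Frame 6 starts at roll index 10: roll=10 (strike), consumes 1 roll
Frame 7 starts at roll index 11: rolls=5,1 (sum=6), consumes 2 rolls
Frame 8 starts at roll index 13: rolls=7,1 (sum=8), consumes 2 rolls
Frame 9 starts at roll index 15: roll=10 (strike), consumes 1 roll
Frame 10 starts at roll index 16: 2 remaining rolls

Answer: 0 2 4 6 8 10 11 13 15 16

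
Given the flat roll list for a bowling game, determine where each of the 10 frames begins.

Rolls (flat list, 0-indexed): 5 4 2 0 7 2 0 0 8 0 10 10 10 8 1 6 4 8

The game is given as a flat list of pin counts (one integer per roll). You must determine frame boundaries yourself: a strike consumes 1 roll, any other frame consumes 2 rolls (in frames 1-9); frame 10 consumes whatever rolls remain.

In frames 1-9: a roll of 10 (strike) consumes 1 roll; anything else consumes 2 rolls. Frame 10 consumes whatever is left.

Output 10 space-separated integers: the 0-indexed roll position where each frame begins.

Frame 1 starts at roll index 0: rolls=5,4 (sum=9), consumes 2 rolls
Frame 2 starts at roll index 2: rolls=2,0 (sum=2), consumes 2 rolls
Frame 3 starts at roll index 4: rolls=7,2 (sum=9), consumes 2 rolls
Frame 4 starts at roll index 6: rolls=0,0 (sum=0), consumes 2 rolls
Frame 5 starts at roll index 8: rolls=8,0 (sum=8), consumes 2 rolls
Frame 6 starts at roll index 10: roll=10 (strike), consumes 1 roll
Frame 7 starts at roll index 11: roll=10 (strike), consumes 1 roll
Frame 8 starts at roll index 12: roll=10 (strike), consumes 1 roll
Frame 9 starts at roll index 13: rolls=8,1 (sum=9), consumes 2 rolls
Frame 10 starts at roll index 15: 3 remaining rolls

Answer: 0 2 4 6 8 10 11 12 13 15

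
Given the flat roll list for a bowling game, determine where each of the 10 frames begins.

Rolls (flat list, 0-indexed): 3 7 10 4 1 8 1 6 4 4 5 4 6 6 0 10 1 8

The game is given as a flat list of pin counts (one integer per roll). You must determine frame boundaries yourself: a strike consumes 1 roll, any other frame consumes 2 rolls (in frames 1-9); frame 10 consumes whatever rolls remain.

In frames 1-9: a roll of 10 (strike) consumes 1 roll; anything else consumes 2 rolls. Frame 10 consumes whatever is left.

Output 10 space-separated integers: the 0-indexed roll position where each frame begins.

Answer: 0 2 3 5 7 9 11 13 15 16

Derivation:
Frame 1 starts at roll index 0: rolls=3,7 (sum=10), consumes 2 rolls
Frame 2 starts at roll index 2: roll=10 (strike), consumes 1 roll
Frame 3 starts at roll index 3: rolls=4,1 (sum=5), consumes 2 rolls
Frame 4 starts at roll index 5: rolls=8,1 (sum=9), consumes 2 rolls
Frame 5 starts at roll index 7: rolls=6,4 (sum=10), consumes 2 rolls
Frame 6 starts at roll index 9: rolls=4,5 (sum=9), consumes 2 rolls
Frame 7 starts at roll index 11: rolls=4,6 (sum=10), consumes 2 rolls
Frame 8 starts at roll index 13: rolls=6,0 (sum=6), consumes 2 rolls
Frame 9 starts at roll index 15: roll=10 (strike), consumes 1 roll
Frame 10 starts at roll index 16: 2 remaining rolls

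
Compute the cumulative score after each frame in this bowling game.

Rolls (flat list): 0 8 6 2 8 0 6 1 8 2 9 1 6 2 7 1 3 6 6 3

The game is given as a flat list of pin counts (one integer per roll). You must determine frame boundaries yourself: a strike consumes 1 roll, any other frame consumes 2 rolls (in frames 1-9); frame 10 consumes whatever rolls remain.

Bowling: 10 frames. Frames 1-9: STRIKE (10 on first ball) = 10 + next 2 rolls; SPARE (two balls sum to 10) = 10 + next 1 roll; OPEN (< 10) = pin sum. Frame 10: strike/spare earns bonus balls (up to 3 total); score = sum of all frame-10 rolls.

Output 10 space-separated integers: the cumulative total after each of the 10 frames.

Frame 1: OPEN (0+8=8). Cumulative: 8
Frame 2: OPEN (6+2=8). Cumulative: 16
Frame 3: OPEN (8+0=8). Cumulative: 24
Frame 4: OPEN (6+1=7). Cumulative: 31
Frame 5: SPARE (8+2=10). 10 + next roll (9) = 19. Cumulative: 50
Frame 6: SPARE (9+1=10). 10 + next roll (6) = 16. Cumulative: 66
Frame 7: OPEN (6+2=8). Cumulative: 74
Frame 8: OPEN (7+1=8). Cumulative: 82
Frame 9: OPEN (3+6=9). Cumulative: 91
Frame 10: OPEN. Sum of all frame-10 rolls (6+3) = 9. Cumulative: 100

Answer: 8 16 24 31 50 66 74 82 91 100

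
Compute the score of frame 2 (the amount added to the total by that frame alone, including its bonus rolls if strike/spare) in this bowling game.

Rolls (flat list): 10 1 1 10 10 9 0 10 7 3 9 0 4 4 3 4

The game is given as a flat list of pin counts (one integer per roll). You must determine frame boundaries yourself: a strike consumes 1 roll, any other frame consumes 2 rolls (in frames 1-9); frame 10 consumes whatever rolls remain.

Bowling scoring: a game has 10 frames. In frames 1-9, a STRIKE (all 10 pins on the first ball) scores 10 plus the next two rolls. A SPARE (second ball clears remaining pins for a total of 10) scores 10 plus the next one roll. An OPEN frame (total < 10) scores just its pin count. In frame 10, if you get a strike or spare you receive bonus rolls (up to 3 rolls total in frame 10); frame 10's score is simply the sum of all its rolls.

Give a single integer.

Answer: 2

Derivation:
Frame 1: STRIKE. 10 + next two rolls (1+1) = 12. Cumulative: 12
Frame 2: OPEN (1+1=2). Cumulative: 14
Frame 3: STRIKE. 10 + next two rolls (10+9) = 29. Cumulative: 43
Frame 4: STRIKE. 10 + next two rolls (9+0) = 19. Cumulative: 62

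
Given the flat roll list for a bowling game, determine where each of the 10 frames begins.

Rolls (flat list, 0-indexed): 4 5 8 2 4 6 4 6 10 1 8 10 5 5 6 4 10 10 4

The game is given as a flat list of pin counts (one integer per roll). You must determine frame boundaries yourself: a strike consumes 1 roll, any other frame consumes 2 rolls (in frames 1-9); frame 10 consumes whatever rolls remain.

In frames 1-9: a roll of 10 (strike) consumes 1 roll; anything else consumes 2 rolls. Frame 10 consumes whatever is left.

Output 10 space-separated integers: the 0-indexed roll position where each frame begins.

Answer: 0 2 4 6 8 9 11 12 14 16

Derivation:
Frame 1 starts at roll index 0: rolls=4,5 (sum=9), consumes 2 rolls
Frame 2 starts at roll index 2: rolls=8,2 (sum=10), consumes 2 rolls
Frame 3 starts at roll index 4: rolls=4,6 (sum=10), consumes 2 rolls
Frame 4 starts at roll index 6: rolls=4,6 (sum=10), consumes 2 rolls
Frame 5 starts at roll index 8: roll=10 (strike), consumes 1 roll
Frame 6 starts at roll index 9: rolls=1,8 (sum=9), consumes 2 rolls
Frame 7 starts at roll index 11: roll=10 (strike), consumes 1 roll
Frame 8 starts at roll index 12: rolls=5,5 (sum=10), consumes 2 rolls
Frame 9 starts at roll index 14: rolls=6,4 (sum=10), consumes 2 rolls
Frame 10 starts at roll index 16: 3 remaining rolls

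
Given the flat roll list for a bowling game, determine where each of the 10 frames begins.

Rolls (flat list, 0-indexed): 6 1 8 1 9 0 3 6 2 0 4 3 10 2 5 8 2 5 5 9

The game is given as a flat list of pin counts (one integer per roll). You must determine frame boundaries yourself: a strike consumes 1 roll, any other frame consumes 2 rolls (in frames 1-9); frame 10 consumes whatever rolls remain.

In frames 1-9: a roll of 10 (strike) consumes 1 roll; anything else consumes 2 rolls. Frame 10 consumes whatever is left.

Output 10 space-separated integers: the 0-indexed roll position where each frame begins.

Answer: 0 2 4 6 8 10 12 13 15 17

Derivation:
Frame 1 starts at roll index 0: rolls=6,1 (sum=7), consumes 2 rolls
Frame 2 starts at roll index 2: rolls=8,1 (sum=9), consumes 2 rolls
Frame 3 starts at roll index 4: rolls=9,0 (sum=9), consumes 2 rolls
Frame 4 starts at roll index 6: rolls=3,6 (sum=9), consumes 2 rolls
Frame 5 starts at roll index 8: rolls=2,0 (sum=2), consumes 2 rolls
Frame 6 starts at roll index 10: rolls=4,3 (sum=7), consumes 2 rolls
Frame 7 starts at roll index 12: roll=10 (strike), consumes 1 roll
Frame 8 starts at roll index 13: rolls=2,5 (sum=7), consumes 2 rolls
Frame 9 starts at roll index 15: rolls=8,2 (sum=10), consumes 2 rolls
Frame 10 starts at roll index 17: 3 remaining rolls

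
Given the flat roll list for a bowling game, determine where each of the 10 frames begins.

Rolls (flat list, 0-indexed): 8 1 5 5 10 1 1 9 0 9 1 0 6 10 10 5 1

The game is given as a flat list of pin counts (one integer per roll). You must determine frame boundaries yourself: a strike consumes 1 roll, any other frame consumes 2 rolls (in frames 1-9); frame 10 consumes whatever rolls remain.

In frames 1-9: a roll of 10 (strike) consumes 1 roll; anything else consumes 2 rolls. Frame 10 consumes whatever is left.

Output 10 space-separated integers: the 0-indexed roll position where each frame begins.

Frame 1 starts at roll index 0: rolls=8,1 (sum=9), consumes 2 rolls
Frame 2 starts at roll index 2: rolls=5,5 (sum=10), consumes 2 rolls
Frame 3 starts at roll index 4: roll=10 (strike), consumes 1 roll
Frame 4 starts at roll index 5: rolls=1,1 (sum=2), consumes 2 rolls
Frame 5 starts at roll index 7: rolls=9,0 (sum=9), consumes 2 rolls
Frame 6 starts at roll index 9: rolls=9,1 (sum=10), consumes 2 rolls
Frame 7 starts at roll index 11: rolls=0,6 (sum=6), consumes 2 rolls
Frame 8 starts at roll index 13: roll=10 (strike), consumes 1 roll
Frame 9 starts at roll index 14: roll=10 (strike), consumes 1 roll
Frame 10 starts at roll index 15: 2 remaining rolls

Answer: 0 2 4 5 7 9 11 13 14 15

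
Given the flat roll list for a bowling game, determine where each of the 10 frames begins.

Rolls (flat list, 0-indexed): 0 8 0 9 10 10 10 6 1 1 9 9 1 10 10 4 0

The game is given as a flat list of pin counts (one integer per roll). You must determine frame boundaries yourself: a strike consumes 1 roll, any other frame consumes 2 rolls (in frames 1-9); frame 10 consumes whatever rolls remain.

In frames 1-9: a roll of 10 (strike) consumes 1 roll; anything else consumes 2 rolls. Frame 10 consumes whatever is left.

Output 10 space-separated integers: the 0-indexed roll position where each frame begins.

Answer: 0 2 4 5 6 7 9 11 13 14

Derivation:
Frame 1 starts at roll index 0: rolls=0,8 (sum=8), consumes 2 rolls
Frame 2 starts at roll index 2: rolls=0,9 (sum=9), consumes 2 rolls
Frame 3 starts at roll index 4: roll=10 (strike), consumes 1 roll
Frame 4 starts at roll index 5: roll=10 (strike), consumes 1 roll
Frame 5 starts at roll index 6: roll=10 (strike), consumes 1 roll
Frame 6 starts at roll index 7: rolls=6,1 (sum=7), consumes 2 rolls
Frame 7 starts at roll index 9: rolls=1,9 (sum=10), consumes 2 rolls
Frame 8 starts at roll index 11: rolls=9,1 (sum=10), consumes 2 rolls
Frame 9 starts at roll index 13: roll=10 (strike), consumes 1 roll
Frame 10 starts at roll index 14: 3 remaining rolls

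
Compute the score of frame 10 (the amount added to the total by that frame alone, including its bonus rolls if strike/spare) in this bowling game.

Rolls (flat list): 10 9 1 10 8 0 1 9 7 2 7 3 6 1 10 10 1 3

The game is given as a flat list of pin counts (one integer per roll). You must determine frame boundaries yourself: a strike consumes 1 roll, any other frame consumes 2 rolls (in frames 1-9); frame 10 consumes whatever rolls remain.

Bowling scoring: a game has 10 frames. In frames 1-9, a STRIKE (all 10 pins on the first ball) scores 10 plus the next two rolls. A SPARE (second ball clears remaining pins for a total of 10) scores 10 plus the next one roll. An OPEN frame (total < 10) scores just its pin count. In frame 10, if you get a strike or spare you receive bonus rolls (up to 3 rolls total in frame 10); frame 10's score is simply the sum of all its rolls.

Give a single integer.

Answer: 14

Derivation:
Frame 1: STRIKE. 10 + next two rolls (9+1) = 20. Cumulative: 20
Frame 2: SPARE (9+1=10). 10 + next roll (10) = 20. Cumulative: 40
Frame 3: STRIKE. 10 + next two rolls (8+0) = 18. Cumulative: 58
Frame 4: OPEN (8+0=8). Cumulative: 66
Frame 5: SPARE (1+9=10). 10 + next roll (7) = 17. Cumulative: 83
Frame 6: OPEN (7+2=9). Cumulative: 92
Frame 7: SPARE (7+3=10). 10 + next roll (6) = 16. Cumulative: 108
Frame 8: OPEN (6+1=7). Cumulative: 115
Frame 9: STRIKE. 10 + next two rolls (10+1) = 21. Cumulative: 136
Frame 10: STRIKE. Sum of all frame-10 rolls (10+1+3) = 14. Cumulative: 150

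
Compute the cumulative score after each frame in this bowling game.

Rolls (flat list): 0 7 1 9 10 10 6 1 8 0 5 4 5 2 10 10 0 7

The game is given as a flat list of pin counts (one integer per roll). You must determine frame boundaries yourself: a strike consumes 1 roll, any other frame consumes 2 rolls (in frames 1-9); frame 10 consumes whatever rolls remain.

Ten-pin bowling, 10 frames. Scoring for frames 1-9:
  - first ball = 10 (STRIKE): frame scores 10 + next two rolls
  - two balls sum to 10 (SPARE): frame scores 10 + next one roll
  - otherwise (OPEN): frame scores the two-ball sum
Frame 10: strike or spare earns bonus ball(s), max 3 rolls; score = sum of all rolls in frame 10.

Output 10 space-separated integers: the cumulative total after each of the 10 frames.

Frame 1: OPEN (0+7=7). Cumulative: 7
Frame 2: SPARE (1+9=10). 10 + next roll (10) = 20. Cumulative: 27
Frame 3: STRIKE. 10 + next two rolls (10+6) = 26. Cumulative: 53
Frame 4: STRIKE. 10 + next two rolls (6+1) = 17. Cumulative: 70
Frame 5: OPEN (6+1=7). Cumulative: 77
Frame 6: OPEN (8+0=8). Cumulative: 85
Frame 7: OPEN (5+4=9). Cumulative: 94
Frame 8: OPEN (5+2=7). Cumulative: 101
Frame 9: STRIKE. 10 + next two rolls (10+0) = 20. Cumulative: 121
Frame 10: STRIKE. Sum of all frame-10 rolls (10+0+7) = 17. Cumulative: 138

Answer: 7 27 53 70 77 85 94 101 121 138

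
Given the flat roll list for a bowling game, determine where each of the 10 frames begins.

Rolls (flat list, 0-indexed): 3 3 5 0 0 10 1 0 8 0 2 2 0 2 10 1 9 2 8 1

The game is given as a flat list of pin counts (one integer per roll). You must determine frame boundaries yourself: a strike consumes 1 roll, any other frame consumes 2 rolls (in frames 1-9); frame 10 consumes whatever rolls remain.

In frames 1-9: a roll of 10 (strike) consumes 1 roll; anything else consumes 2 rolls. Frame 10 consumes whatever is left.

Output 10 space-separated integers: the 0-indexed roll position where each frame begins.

Answer: 0 2 4 6 8 10 12 14 15 17

Derivation:
Frame 1 starts at roll index 0: rolls=3,3 (sum=6), consumes 2 rolls
Frame 2 starts at roll index 2: rolls=5,0 (sum=5), consumes 2 rolls
Frame 3 starts at roll index 4: rolls=0,10 (sum=10), consumes 2 rolls
Frame 4 starts at roll index 6: rolls=1,0 (sum=1), consumes 2 rolls
Frame 5 starts at roll index 8: rolls=8,0 (sum=8), consumes 2 rolls
Frame 6 starts at roll index 10: rolls=2,2 (sum=4), consumes 2 rolls
Frame 7 starts at roll index 12: rolls=0,2 (sum=2), consumes 2 rolls
Frame 8 starts at roll index 14: roll=10 (strike), consumes 1 roll
Frame 9 starts at roll index 15: rolls=1,9 (sum=10), consumes 2 rolls
Frame 10 starts at roll index 17: 3 remaining rolls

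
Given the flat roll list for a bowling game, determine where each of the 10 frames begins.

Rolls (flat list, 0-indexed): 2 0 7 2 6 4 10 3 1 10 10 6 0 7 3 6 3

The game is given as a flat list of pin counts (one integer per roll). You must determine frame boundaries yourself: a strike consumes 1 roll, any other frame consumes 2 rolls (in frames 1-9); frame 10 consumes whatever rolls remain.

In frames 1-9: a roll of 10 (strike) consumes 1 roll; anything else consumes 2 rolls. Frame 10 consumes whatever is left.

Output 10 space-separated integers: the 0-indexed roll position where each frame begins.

Answer: 0 2 4 6 7 9 10 11 13 15

Derivation:
Frame 1 starts at roll index 0: rolls=2,0 (sum=2), consumes 2 rolls
Frame 2 starts at roll index 2: rolls=7,2 (sum=9), consumes 2 rolls
Frame 3 starts at roll index 4: rolls=6,4 (sum=10), consumes 2 rolls
Frame 4 starts at roll index 6: roll=10 (strike), consumes 1 roll
Frame 5 starts at roll index 7: rolls=3,1 (sum=4), consumes 2 rolls
Frame 6 starts at roll index 9: roll=10 (strike), consumes 1 roll
Frame 7 starts at roll index 10: roll=10 (strike), consumes 1 roll
Frame 8 starts at roll index 11: rolls=6,0 (sum=6), consumes 2 rolls
Frame 9 starts at roll index 13: rolls=7,3 (sum=10), consumes 2 rolls
Frame 10 starts at roll index 15: 2 remaining rolls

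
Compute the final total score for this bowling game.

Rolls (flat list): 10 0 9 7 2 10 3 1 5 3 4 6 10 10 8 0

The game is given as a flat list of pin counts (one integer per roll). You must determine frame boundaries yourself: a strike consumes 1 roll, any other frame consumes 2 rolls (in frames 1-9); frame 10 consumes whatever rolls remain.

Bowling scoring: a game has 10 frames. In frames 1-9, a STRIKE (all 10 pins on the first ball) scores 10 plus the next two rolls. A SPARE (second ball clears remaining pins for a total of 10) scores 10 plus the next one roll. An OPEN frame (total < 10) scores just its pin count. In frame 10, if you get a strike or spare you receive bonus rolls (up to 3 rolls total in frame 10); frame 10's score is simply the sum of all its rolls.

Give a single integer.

Answer: 137

Derivation:
Frame 1: STRIKE. 10 + next two rolls (0+9) = 19. Cumulative: 19
Frame 2: OPEN (0+9=9). Cumulative: 28
Frame 3: OPEN (7+2=9). Cumulative: 37
Frame 4: STRIKE. 10 + next two rolls (3+1) = 14. Cumulative: 51
Frame 5: OPEN (3+1=4). Cumulative: 55
Frame 6: OPEN (5+3=8). Cumulative: 63
Frame 7: SPARE (4+6=10). 10 + next roll (10) = 20. Cumulative: 83
Frame 8: STRIKE. 10 + next two rolls (10+8) = 28. Cumulative: 111
Frame 9: STRIKE. 10 + next two rolls (8+0) = 18. Cumulative: 129
Frame 10: OPEN. Sum of all frame-10 rolls (8+0) = 8. Cumulative: 137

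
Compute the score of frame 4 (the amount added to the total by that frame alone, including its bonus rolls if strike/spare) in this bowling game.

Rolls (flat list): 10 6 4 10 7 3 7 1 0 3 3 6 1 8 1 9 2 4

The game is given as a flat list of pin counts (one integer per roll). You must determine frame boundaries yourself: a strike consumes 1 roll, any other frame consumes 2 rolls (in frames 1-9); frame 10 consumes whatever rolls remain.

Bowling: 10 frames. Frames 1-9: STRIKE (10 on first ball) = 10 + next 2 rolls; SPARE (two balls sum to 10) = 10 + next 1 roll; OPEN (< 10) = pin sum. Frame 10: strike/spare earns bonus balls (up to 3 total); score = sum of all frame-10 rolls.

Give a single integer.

Frame 1: STRIKE. 10 + next two rolls (6+4) = 20. Cumulative: 20
Frame 2: SPARE (6+4=10). 10 + next roll (10) = 20. Cumulative: 40
Frame 3: STRIKE. 10 + next two rolls (7+3) = 20. Cumulative: 60
Frame 4: SPARE (7+3=10). 10 + next roll (7) = 17. Cumulative: 77
Frame 5: OPEN (7+1=8). Cumulative: 85
Frame 6: OPEN (0+3=3). Cumulative: 88

Answer: 17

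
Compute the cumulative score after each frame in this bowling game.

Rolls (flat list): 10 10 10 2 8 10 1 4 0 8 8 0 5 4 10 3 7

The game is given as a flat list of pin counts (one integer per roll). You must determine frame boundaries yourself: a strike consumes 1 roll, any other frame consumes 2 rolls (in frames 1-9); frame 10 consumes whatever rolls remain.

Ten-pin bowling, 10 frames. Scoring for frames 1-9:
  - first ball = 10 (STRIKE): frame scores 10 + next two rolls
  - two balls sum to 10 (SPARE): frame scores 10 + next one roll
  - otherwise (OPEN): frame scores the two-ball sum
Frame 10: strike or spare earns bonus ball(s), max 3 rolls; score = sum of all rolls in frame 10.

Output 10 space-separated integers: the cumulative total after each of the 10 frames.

Frame 1: STRIKE. 10 + next two rolls (10+10) = 30. Cumulative: 30
Frame 2: STRIKE. 10 + next two rolls (10+2) = 22. Cumulative: 52
Frame 3: STRIKE. 10 + next two rolls (2+8) = 20. Cumulative: 72
Frame 4: SPARE (2+8=10). 10 + next roll (10) = 20. Cumulative: 92
Frame 5: STRIKE. 10 + next two rolls (1+4) = 15. Cumulative: 107
Frame 6: OPEN (1+4=5). Cumulative: 112
Frame 7: OPEN (0+8=8). Cumulative: 120
Frame 8: OPEN (8+0=8). Cumulative: 128
Frame 9: OPEN (5+4=9). Cumulative: 137
Frame 10: STRIKE. Sum of all frame-10 rolls (10+3+7) = 20. Cumulative: 157

Answer: 30 52 72 92 107 112 120 128 137 157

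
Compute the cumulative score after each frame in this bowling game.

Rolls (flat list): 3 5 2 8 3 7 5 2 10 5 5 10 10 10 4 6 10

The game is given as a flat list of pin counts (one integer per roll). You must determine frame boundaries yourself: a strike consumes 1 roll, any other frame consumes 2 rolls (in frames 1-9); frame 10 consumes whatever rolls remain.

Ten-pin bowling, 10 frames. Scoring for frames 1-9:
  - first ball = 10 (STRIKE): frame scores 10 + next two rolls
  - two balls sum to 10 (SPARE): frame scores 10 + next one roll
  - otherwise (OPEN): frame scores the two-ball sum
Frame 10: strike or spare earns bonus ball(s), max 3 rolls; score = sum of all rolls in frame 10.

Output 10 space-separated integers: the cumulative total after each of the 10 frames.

Answer: 8 21 36 43 63 83 113 137 157 177

Derivation:
Frame 1: OPEN (3+5=8). Cumulative: 8
Frame 2: SPARE (2+8=10). 10 + next roll (3) = 13. Cumulative: 21
Frame 3: SPARE (3+7=10). 10 + next roll (5) = 15. Cumulative: 36
Frame 4: OPEN (5+2=7). Cumulative: 43
Frame 5: STRIKE. 10 + next two rolls (5+5) = 20. Cumulative: 63
Frame 6: SPARE (5+5=10). 10 + next roll (10) = 20. Cumulative: 83
Frame 7: STRIKE. 10 + next two rolls (10+10) = 30. Cumulative: 113
Frame 8: STRIKE. 10 + next two rolls (10+4) = 24. Cumulative: 137
Frame 9: STRIKE. 10 + next two rolls (4+6) = 20. Cumulative: 157
Frame 10: SPARE. Sum of all frame-10 rolls (4+6+10) = 20. Cumulative: 177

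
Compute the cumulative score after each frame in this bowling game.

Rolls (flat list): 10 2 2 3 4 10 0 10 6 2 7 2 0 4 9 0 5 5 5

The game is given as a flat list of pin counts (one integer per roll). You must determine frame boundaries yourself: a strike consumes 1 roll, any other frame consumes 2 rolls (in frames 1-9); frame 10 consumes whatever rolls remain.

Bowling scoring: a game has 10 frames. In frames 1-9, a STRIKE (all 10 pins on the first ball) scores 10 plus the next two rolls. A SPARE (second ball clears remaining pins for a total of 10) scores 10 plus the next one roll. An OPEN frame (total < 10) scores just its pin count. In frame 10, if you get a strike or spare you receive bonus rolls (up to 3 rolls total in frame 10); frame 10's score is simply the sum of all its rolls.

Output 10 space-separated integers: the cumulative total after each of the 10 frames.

Answer: 14 18 25 45 61 69 78 82 91 106

Derivation:
Frame 1: STRIKE. 10 + next two rolls (2+2) = 14. Cumulative: 14
Frame 2: OPEN (2+2=4). Cumulative: 18
Frame 3: OPEN (3+4=7). Cumulative: 25
Frame 4: STRIKE. 10 + next two rolls (0+10) = 20. Cumulative: 45
Frame 5: SPARE (0+10=10). 10 + next roll (6) = 16. Cumulative: 61
Frame 6: OPEN (6+2=8). Cumulative: 69
Frame 7: OPEN (7+2=9). Cumulative: 78
Frame 8: OPEN (0+4=4). Cumulative: 82
Frame 9: OPEN (9+0=9). Cumulative: 91
Frame 10: SPARE. Sum of all frame-10 rolls (5+5+5) = 15. Cumulative: 106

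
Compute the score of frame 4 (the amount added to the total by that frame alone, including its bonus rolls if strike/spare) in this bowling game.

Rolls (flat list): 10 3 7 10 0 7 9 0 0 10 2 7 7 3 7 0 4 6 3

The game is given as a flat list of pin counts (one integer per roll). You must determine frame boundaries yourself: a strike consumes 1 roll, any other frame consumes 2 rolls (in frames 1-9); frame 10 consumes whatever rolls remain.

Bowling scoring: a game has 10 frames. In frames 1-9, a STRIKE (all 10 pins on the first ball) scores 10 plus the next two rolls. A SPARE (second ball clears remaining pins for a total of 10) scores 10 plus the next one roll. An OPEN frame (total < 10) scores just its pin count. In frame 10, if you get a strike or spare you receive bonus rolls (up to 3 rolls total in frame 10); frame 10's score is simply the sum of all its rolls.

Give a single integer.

Answer: 7

Derivation:
Frame 1: STRIKE. 10 + next two rolls (3+7) = 20. Cumulative: 20
Frame 2: SPARE (3+7=10). 10 + next roll (10) = 20. Cumulative: 40
Frame 3: STRIKE. 10 + next two rolls (0+7) = 17. Cumulative: 57
Frame 4: OPEN (0+7=7). Cumulative: 64
Frame 5: OPEN (9+0=9). Cumulative: 73
Frame 6: SPARE (0+10=10). 10 + next roll (2) = 12. Cumulative: 85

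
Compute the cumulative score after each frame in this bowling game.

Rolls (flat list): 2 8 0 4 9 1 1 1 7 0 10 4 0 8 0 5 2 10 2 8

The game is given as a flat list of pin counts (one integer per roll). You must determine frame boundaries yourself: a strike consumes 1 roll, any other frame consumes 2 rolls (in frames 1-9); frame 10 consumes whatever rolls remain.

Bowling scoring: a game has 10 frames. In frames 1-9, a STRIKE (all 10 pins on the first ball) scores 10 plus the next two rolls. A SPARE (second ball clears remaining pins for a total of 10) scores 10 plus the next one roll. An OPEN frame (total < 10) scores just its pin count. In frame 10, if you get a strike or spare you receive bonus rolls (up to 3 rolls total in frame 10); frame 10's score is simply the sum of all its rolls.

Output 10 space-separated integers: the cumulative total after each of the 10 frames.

Frame 1: SPARE (2+8=10). 10 + next roll (0) = 10. Cumulative: 10
Frame 2: OPEN (0+4=4). Cumulative: 14
Frame 3: SPARE (9+1=10). 10 + next roll (1) = 11. Cumulative: 25
Frame 4: OPEN (1+1=2). Cumulative: 27
Frame 5: OPEN (7+0=7). Cumulative: 34
Frame 6: STRIKE. 10 + next two rolls (4+0) = 14. Cumulative: 48
Frame 7: OPEN (4+0=4). Cumulative: 52
Frame 8: OPEN (8+0=8). Cumulative: 60
Frame 9: OPEN (5+2=7). Cumulative: 67
Frame 10: STRIKE. Sum of all frame-10 rolls (10+2+8) = 20. Cumulative: 87

Answer: 10 14 25 27 34 48 52 60 67 87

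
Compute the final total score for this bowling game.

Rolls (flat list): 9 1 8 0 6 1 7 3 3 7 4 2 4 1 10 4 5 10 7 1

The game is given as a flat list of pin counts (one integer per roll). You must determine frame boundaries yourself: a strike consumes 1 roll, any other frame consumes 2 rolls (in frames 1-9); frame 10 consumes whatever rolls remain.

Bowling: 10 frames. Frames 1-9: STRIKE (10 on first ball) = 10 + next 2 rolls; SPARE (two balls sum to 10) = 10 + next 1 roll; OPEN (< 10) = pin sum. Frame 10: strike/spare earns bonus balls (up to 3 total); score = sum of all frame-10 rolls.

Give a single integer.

Frame 1: SPARE (9+1=10). 10 + next roll (8) = 18. Cumulative: 18
Frame 2: OPEN (8+0=8). Cumulative: 26
Frame 3: OPEN (6+1=7). Cumulative: 33
Frame 4: SPARE (7+3=10). 10 + next roll (3) = 13. Cumulative: 46
Frame 5: SPARE (3+7=10). 10 + next roll (4) = 14. Cumulative: 60
Frame 6: OPEN (4+2=6). Cumulative: 66
Frame 7: OPEN (4+1=5). Cumulative: 71
Frame 8: STRIKE. 10 + next two rolls (4+5) = 19. Cumulative: 90
Frame 9: OPEN (4+5=9). Cumulative: 99
Frame 10: STRIKE. Sum of all frame-10 rolls (10+7+1) = 18. Cumulative: 117

Answer: 117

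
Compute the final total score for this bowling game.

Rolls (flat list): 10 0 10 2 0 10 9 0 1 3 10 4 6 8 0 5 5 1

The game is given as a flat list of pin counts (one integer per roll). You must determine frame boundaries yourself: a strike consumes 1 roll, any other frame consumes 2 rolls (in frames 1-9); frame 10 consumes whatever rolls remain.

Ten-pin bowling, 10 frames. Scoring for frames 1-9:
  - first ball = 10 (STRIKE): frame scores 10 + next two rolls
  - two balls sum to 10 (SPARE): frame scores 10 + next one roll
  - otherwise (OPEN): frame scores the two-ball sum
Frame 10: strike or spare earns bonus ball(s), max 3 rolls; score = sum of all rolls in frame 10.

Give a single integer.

Frame 1: STRIKE. 10 + next two rolls (0+10) = 20. Cumulative: 20
Frame 2: SPARE (0+10=10). 10 + next roll (2) = 12. Cumulative: 32
Frame 3: OPEN (2+0=2). Cumulative: 34
Frame 4: STRIKE. 10 + next two rolls (9+0) = 19. Cumulative: 53
Frame 5: OPEN (9+0=9). Cumulative: 62
Frame 6: OPEN (1+3=4). Cumulative: 66
Frame 7: STRIKE. 10 + next two rolls (4+6) = 20. Cumulative: 86
Frame 8: SPARE (4+6=10). 10 + next roll (8) = 18. Cumulative: 104
Frame 9: OPEN (8+0=8). Cumulative: 112
Frame 10: SPARE. Sum of all frame-10 rolls (5+5+1) = 11. Cumulative: 123

Answer: 123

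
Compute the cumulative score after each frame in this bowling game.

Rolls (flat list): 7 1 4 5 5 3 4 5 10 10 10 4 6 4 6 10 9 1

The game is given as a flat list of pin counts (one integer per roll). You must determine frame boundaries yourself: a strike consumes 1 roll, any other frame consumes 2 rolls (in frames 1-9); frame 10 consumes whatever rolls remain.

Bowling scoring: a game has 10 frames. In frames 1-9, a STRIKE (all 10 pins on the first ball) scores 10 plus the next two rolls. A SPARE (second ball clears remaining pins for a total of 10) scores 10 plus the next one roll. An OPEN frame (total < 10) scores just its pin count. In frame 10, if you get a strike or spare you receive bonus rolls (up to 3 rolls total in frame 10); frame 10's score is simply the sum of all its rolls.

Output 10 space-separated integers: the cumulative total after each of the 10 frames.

Answer: 8 17 25 34 64 88 108 122 142 162

Derivation:
Frame 1: OPEN (7+1=8). Cumulative: 8
Frame 2: OPEN (4+5=9). Cumulative: 17
Frame 3: OPEN (5+3=8). Cumulative: 25
Frame 4: OPEN (4+5=9). Cumulative: 34
Frame 5: STRIKE. 10 + next two rolls (10+10) = 30. Cumulative: 64
Frame 6: STRIKE. 10 + next two rolls (10+4) = 24. Cumulative: 88
Frame 7: STRIKE. 10 + next two rolls (4+6) = 20. Cumulative: 108
Frame 8: SPARE (4+6=10). 10 + next roll (4) = 14. Cumulative: 122
Frame 9: SPARE (4+6=10). 10 + next roll (10) = 20. Cumulative: 142
Frame 10: STRIKE. Sum of all frame-10 rolls (10+9+1) = 20. Cumulative: 162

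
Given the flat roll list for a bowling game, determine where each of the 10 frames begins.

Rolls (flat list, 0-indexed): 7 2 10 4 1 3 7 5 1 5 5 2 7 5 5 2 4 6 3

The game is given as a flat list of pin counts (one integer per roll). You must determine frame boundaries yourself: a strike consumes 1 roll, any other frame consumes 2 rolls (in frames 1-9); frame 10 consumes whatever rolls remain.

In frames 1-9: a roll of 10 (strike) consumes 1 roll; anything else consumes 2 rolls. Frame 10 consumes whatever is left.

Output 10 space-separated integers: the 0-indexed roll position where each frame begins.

Answer: 0 2 3 5 7 9 11 13 15 17

Derivation:
Frame 1 starts at roll index 0: rolls=7,2 (sum=9), consumes 2 rolls
Frame 2 starts at roll index 2: roll=10 (strike), consumes 1 roll
Frame 3 starts at roll index 3: rolls=4,1 (sum=5), consumes 2 rolls
Frame 4 starts at roll index 5: rolls=3,7 (sum=10), consumes 2 rolls
Frame 5 starts at roll index 7: rolls=5,1 (sum=6), consumes 2 rolls
Frame 6 starts at roll index 9: rolls=5,5 (sum=10), consumes 2 rolls
Frame 7 starts at roll index 11: rolls=2,7 (sum=9), consumes 2 rolls
Frame 8 starts at roll index 13: rolls=5,5 (sum=10), consumes 2 rolls
Frame 9 starts at roll index 15: rolls=2,4 (sum=6), consumes 2 rolls
Frame 10 starts at roll index 17: 2 remaining rolls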